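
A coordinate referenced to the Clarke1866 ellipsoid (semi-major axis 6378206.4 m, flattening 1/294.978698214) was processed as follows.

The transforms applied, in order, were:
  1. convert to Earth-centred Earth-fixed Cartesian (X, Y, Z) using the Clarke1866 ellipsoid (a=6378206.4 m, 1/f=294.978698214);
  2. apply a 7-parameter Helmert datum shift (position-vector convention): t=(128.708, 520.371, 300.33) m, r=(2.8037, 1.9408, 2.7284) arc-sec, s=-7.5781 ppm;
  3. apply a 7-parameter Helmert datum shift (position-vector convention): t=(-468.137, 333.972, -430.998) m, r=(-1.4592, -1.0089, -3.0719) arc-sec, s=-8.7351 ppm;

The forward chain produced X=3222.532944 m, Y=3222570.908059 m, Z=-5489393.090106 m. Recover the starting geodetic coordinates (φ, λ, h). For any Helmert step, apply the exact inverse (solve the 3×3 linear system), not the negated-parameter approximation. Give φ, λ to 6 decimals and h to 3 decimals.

φ=-59.760667°, λ=89.936307°, h=2863.470 m

start: X=3222.5329, Y=3222570.9081, Z=-5489393.0901 m
→ Helmert⁻¹: X=3615.8642, Y=3222303.9680, Z=-5488987.2610
→ Helmert⁻¹: X=3581.4496, Y=3221733.3493, Z=-5489372.9481
→ geod (Bowring, a=6378206.400): φ=-59.76066700°, λ=89.93630700°, h=2863.4700 m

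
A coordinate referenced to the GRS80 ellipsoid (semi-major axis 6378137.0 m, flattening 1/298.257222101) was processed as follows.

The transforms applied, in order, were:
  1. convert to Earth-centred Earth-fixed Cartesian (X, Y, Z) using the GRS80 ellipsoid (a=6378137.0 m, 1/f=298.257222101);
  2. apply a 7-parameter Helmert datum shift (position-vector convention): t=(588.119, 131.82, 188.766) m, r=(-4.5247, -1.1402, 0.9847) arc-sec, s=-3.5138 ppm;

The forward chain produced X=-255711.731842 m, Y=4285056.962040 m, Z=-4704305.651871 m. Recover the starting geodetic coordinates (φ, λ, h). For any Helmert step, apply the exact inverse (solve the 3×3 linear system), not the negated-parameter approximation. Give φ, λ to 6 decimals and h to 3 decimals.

start: X=-255711.7318, Y=4285056.9620, Z=-4704305.6519 m
→ Helmert⁻¹: X=-256306.3001, Y=4285044.6198, Z=-4704415.5335
→ geod (Bowring, a=6378137.000): φ=-47.81155000°, λ=93.42302000°, h=2139.7070 m

φ=-47.811550°, λ=93.423020°, h=2139.707 m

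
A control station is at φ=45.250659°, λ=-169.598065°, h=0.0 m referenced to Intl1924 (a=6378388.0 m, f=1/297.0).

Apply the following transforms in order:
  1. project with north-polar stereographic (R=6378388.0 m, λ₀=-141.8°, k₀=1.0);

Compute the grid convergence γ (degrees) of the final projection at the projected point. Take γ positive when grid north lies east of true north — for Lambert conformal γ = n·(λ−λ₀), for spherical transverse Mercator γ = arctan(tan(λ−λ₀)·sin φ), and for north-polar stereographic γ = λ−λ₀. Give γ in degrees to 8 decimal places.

start: φ=45.250659°, λ=-169.598065°, h=0.000 m
→ into stereo (λ₀=-141.8°): φ=45.25065900°, λ−λ₀=-27.79806500°
convergence γ = -27.79806500°

-27.79806500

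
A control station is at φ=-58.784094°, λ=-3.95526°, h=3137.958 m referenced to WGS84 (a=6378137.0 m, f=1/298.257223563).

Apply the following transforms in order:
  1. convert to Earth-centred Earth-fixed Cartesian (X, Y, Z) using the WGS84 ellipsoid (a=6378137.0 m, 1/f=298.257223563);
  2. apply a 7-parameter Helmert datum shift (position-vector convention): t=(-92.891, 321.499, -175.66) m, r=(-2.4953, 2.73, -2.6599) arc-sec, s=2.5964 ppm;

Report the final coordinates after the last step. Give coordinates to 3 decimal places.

start: φ=-58.784094°, λ=-3.955260°, h=3137.958 m
→ ECEF (a=6378137.000, f=1/298.257223563): X=3307413.9179, Y=-228681.7956, Z=-5434194.1287
→ Helmert 7p (PV): X=3307254.7413, Y=-228469.2820, Z=-5434424.9067

X=3307254.741 m, Y=-228469.282 m, Z=-5434424.907 m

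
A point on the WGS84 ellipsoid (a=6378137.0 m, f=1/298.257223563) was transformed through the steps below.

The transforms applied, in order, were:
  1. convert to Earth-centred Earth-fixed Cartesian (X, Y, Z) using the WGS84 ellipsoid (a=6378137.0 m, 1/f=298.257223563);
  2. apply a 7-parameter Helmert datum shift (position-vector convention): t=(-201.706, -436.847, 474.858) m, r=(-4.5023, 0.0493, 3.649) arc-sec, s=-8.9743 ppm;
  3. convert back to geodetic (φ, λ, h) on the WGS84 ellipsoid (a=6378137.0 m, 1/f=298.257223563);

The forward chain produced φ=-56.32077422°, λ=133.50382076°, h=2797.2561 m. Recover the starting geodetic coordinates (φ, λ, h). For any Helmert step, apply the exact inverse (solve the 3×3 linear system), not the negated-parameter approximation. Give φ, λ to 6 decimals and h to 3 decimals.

φ=-56.320911°, λ=133.494288°, h=3347.963 m

start: φ=-56.320774°, λ=133.503821°, h=2797.256 m
→ ECEF (a=6378137.000, f=1/298.257223563): X=-2441577.7162, Y=2572542.4800, Z=-5286659.4204
→ Helmert⁻¹: X=-2441351.1349, Y=2573161.0136, Z=-5287126.1443
→ geod (Bowring, a=6378137.000): φ=-56.32091100°, λ=133.49428800°, h=3347.9630 m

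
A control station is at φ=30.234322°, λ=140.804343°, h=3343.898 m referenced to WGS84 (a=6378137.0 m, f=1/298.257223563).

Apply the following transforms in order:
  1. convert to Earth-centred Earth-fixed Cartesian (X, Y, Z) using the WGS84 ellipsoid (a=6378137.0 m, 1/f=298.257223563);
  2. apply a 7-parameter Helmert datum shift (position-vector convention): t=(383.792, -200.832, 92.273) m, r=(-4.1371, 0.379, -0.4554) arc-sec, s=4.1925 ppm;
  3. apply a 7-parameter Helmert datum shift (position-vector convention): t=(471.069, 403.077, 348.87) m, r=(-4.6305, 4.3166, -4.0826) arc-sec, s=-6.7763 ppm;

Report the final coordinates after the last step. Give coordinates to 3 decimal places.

start: φ=30.234322°, λ=140.804343°, h=3343.898 m
→ ECEF (a=6378137.000, f=1/298.257223563): X=-4276494.7516, Y=3487284.2690, Z=3194526.4478
→ Helmert 7p (PV): X=-4276115.3196, Y=3487171.5729, Z=3194570.0261
→ Helmert 7p (PV): X=-4275479.3995, Y=3487707.3717, Z=3194908.4524

X=-4275479.399 m, Y=3487707.372 m, Z=3194908.452 m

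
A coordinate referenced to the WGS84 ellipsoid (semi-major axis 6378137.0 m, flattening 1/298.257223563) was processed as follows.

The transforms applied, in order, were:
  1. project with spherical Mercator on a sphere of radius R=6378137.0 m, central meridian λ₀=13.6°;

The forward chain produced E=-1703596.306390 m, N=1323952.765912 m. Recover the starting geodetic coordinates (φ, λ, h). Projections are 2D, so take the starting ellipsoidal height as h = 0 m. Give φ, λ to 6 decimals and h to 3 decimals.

φ=11.808769°, λ=-1.703666°, h=0.000 m

start: E=-1703596.3064, N=1323952.7659 m
→ merc⁻¹: φ=11.80876900°, λ=-1.70366600°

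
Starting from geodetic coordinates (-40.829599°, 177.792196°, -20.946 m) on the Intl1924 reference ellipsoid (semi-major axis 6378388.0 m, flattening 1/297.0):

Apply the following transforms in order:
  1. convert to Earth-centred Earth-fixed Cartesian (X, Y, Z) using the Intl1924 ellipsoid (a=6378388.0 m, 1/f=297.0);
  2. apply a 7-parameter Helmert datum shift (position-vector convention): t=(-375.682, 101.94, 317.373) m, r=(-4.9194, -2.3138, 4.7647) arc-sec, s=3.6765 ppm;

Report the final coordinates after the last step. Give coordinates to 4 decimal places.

X=-4829951.7176 m, Y=186085.4559 m, Z=-4147936.1276 m

start: φ=-40.829599°, λ=177.792196°, h=-20.946 m
→ ECEF (a=6378388.000, f=1/297.0): X=-4829600.5114, Y=186193.3292, Z=-4148179.6323
→ Helmert 7p (PV): X=-4829951.7176, Y=186085.4559, Z=-4147936.1276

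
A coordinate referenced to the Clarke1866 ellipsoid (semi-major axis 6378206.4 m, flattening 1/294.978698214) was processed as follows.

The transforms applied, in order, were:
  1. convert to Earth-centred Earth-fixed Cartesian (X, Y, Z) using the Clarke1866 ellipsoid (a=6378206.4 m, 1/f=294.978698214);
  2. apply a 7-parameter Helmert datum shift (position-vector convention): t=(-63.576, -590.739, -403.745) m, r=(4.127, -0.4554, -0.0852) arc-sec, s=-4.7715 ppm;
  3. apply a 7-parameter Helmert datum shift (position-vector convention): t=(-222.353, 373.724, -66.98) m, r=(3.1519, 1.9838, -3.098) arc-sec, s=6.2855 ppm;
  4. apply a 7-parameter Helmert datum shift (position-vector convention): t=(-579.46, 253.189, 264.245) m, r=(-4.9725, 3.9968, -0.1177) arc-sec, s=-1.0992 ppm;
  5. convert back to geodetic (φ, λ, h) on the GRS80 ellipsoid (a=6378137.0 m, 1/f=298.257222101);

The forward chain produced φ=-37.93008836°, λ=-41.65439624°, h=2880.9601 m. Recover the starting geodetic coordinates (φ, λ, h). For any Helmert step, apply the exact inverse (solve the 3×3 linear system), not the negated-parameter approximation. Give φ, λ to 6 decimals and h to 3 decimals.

start: φ=-37.930088°, λ=-41.654396°, h=2880.960 m
→ ECEF (a=6378137.000, f=1/298.257222101): X=3765331.9033, Y=-3349416.1406, Z=-3901097.0952
→ Helmert⁻¹: X=3765993.0112, Y=-3349576.8108, Z=-3901373.4043
→ Helmert⁻¹: X=3766279.5268, Y=-3349932.5246, Z=-3901194.4899
→ Helmert⁻¹: X=3766353.8453, Y=-3349434.2585, Z=-3900750.6568
→ geod (Bowring, a=6378206.400): φ=-37.92541000°, λ=-41.64682900°, h=3300.1350 m

φ=-37.925410°, λ=-41.646829°, h=3300.135 m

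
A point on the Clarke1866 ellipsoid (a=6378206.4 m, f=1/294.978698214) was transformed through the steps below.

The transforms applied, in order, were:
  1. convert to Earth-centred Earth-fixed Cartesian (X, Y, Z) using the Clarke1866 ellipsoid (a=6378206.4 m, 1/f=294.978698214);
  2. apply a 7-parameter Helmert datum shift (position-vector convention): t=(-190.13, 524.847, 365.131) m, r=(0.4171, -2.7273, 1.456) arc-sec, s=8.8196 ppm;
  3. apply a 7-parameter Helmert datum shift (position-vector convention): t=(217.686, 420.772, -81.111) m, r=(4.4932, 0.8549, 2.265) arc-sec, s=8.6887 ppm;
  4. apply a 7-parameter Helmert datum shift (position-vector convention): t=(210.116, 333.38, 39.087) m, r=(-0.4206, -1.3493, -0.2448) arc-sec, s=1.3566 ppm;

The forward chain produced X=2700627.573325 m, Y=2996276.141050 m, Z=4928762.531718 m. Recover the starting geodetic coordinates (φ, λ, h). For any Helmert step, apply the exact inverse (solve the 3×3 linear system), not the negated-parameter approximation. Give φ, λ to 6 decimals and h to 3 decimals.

start: X=2700627.5733, Y=2996276.1411, Z=4928762.5317 m
→ Helmert⁻¹: X=2700442.4799, Y=2995931.8515, Z=4928705.2023
→ Helmert⁻¹: X=2700213.7992, Y=2995562.7663, Z=4928689.4262
→ Helmert⁻¹: X=2700466.4171, Y=2995002.4079, Z=4928239.0669
→ geod (Bowring, a=6378206.400): φ=50.89768600°, λ=47.96036200°, h=2666.8460 m

φ=50.897686°, λ=47.960362°, h=2666.846 m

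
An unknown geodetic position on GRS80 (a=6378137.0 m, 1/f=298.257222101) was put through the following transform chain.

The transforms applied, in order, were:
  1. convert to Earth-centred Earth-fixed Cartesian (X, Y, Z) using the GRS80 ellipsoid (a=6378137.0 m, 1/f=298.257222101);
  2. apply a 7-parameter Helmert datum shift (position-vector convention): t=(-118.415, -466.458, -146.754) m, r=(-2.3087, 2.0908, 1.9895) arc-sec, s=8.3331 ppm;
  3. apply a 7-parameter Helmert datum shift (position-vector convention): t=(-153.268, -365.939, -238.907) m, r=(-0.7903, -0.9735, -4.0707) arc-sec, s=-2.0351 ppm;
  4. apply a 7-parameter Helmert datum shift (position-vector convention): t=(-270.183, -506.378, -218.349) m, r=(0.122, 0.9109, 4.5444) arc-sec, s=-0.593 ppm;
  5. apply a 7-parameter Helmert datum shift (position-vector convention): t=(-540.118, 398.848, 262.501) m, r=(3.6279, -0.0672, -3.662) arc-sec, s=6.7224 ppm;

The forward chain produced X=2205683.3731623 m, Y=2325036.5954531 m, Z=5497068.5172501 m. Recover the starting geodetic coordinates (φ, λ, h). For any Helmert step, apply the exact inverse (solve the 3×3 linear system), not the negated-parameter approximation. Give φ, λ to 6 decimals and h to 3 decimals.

φ=59.915488°, λ=46.507756°, h=1839.918 m

start: X=2205683.3732, Y=2325036.5955, Z=5497068.5173 m
→ Helmert⁻¹: X=2206169.1775, Y=2324757.9680, Z=5496727.4569
→ Helmert⁻¹: X=2206467.6224, Y=2325220.3635, Z=5496957.4344
→ Helmert⁻¹: X=2206605.4293, Y=2325613.5209, Z=5497206.0249
→ Helmert⁻¹: X=2206672.1667, Y=2325977.7802, Z=5497355.3716
→ geod (Bowring, a=6378137.000): φ=59.91548800°, λ=46.50775600°, h=1839.9180 m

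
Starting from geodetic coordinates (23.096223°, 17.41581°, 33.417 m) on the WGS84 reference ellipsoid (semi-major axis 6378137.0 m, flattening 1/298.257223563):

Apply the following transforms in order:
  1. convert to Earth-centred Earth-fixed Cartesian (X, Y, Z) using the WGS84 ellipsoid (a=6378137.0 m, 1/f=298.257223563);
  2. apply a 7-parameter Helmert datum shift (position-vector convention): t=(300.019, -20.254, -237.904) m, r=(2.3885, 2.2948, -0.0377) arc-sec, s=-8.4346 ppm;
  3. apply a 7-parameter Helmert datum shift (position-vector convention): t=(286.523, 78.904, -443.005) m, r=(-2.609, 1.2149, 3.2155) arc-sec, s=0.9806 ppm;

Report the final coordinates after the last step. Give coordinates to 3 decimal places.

X=5601435.082 m, Y=1757039.760 m, Z=2485741.384 m

start: φ=23.096223°, λ=17.415810°, h=33.417 m
→ ECEF (a=6378137.000, f=1/298.257223563): X=5600875.0474, Y=1756905.2575, Z=2486538.0084
→ Helmert 7p (PV): X=5601155.8101, Y=1756840.3677, Z=2486237.1638
→ Helmert 7p (PV): X=5601435.0818, Y=1757039.7599, Z=2485741.3841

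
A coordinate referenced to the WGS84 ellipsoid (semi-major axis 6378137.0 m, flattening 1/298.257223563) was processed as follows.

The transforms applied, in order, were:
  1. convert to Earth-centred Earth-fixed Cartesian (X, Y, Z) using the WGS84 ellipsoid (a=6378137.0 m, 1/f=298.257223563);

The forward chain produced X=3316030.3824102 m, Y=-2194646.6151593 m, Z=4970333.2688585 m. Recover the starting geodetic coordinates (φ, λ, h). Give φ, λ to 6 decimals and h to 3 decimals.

start: X=3316030.3824, Y=-2194646.6152, Z=4970333.2689 m
→ geod (Bowring, a=6378137.000): φ=51.52615800°, λ=-33.49776500°, h=203.9030 m

φ=51.526158°, λ=-33.497765°, h=203.903 m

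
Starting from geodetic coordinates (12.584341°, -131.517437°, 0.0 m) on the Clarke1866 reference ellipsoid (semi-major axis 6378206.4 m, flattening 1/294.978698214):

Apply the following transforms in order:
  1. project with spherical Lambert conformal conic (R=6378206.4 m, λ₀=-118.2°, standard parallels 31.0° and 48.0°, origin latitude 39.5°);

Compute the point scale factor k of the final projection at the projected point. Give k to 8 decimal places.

1.09686890

start: φ=12.584341°, λ=-131.517437°, h=0.000 m
→ into lcc (λ₀=-118.2°): φ=12.58434100°, λ−λ₀=-13.31743700°
scale k = 1.09686890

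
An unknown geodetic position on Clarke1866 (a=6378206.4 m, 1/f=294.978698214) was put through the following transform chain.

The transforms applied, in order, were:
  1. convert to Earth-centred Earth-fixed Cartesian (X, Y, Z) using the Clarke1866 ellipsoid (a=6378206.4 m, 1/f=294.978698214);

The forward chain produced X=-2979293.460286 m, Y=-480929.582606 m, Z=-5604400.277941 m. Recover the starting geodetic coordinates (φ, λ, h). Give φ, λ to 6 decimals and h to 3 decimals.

φ=-61.860437°, λ=-170.830186°, h=3854.624 m

start: X=-2979293.4603, Y=-480929.5826, Z=-5604400.2779 m
→ geod (Bowring, a=6378206.400): φ=-61.86043700°, λ=-170.83018600°, h=3854.6240 m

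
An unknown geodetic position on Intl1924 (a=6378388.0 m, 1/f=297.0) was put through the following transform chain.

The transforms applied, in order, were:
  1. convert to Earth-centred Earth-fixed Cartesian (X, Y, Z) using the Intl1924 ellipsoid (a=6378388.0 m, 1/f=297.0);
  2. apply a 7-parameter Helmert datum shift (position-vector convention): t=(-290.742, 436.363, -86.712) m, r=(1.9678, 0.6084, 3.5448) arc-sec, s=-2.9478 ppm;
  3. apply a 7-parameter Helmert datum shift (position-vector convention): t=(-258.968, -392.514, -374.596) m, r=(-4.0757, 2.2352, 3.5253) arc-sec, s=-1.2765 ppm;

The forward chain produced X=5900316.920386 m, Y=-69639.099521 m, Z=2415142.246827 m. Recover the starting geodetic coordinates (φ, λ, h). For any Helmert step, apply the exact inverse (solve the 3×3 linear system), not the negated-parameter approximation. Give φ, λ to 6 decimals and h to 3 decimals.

start: X=5900316.9204, Y=-69639.0995, Z=2415142.2468 m
→ Helmert⁻¹: X=5900556.0578, Y=-69395.2520, Z=2415582.4967
→ Helmert⁻¹: X=5900855.8676, Y=-69910.1849, Z=2415694.4018
→ geod (Bowring, a=6378388.000): φ=22.39761800°, λ=-0.67877800°, h=1271.4830 m

φ=22.397618°, λ=-0.678778°, h=1271.483 m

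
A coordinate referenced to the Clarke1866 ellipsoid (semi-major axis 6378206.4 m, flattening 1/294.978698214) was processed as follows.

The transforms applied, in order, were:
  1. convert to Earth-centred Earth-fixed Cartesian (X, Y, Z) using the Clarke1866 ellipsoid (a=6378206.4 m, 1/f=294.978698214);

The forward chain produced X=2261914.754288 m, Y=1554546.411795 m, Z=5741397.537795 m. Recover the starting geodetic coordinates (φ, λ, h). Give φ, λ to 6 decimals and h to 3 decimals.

φ=64.601436°, λ=34.499578°, h=3098.254 m

start: X=2261914.7543, Y=1554546.4118, Z=5741397.5378 m
→ geod (Bowring, a=6378206.400): φ=64.60143600°, λ=34.49957800°, h=3098.2540 m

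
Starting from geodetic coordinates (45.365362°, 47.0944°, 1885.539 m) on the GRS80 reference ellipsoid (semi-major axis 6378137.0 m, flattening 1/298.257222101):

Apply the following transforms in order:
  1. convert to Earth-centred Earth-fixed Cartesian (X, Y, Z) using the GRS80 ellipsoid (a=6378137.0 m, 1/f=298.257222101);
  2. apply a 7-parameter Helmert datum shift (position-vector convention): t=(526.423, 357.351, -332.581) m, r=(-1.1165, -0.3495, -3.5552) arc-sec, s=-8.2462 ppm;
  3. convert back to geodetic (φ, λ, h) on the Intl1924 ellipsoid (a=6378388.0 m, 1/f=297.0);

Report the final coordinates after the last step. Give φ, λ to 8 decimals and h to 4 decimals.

φ=45.35995316°, λ=47.09188080°, h=1827.2108 m

start: φ=45.365362°, λ=47.094400°, h=1885.539 m
→ ECEF (a=6378137.000, f=1/298.257222101): X=3056834.7260, Y=3288901.2469, Z=4517310.2327
→ Helmert 7p (PV): X=3057384.9749, Y=3289203.2413, Z=4516927.7781
→ geod (Bowring, a=6378388.000): φ=45.35995316°, λ=47.09188080°, h=1827.2108 m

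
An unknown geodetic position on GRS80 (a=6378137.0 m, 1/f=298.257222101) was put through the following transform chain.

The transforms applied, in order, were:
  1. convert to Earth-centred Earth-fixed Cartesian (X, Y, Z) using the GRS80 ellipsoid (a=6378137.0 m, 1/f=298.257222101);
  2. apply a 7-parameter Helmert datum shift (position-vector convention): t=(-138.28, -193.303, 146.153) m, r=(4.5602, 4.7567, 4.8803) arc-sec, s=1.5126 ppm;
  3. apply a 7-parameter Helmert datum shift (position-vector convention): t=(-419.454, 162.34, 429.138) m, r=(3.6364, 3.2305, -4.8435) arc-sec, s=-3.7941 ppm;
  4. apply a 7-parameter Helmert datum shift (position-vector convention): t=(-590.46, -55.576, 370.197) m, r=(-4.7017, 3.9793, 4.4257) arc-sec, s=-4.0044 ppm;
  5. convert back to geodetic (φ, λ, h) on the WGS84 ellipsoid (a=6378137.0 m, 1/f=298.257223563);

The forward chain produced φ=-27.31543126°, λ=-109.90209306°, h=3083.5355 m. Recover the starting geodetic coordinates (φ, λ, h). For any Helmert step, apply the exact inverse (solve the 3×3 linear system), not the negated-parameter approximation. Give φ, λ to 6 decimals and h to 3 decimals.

φ=-27.325181°, λ=-109.890953°, h=3138.161 m

start: φ=-27.315431°, λ=-109.902093°, h=3083.536 m
→ ECEF (a=6378137.000, f=1/298.257223563): X=-1931397.0256, Y=-5334816.4614, Z=-2910728.9149
→ Helmert⁻¹: X=-1930872.5954, Y=-5334674.4576, Z=-2911269.6211
→ Helmert⁻¹: X=-1930289.5888, Y=-5334953.6972, Z=-2911645.9844
→ Helmert⁻¹: X=-1930207.4644, Y=-5334771.0290, Z=-2911714.3022
→ geod (Bowring, a=6378137.000): φ=-27.32518100°, λ=-109.89095300°, h=3138.1610 m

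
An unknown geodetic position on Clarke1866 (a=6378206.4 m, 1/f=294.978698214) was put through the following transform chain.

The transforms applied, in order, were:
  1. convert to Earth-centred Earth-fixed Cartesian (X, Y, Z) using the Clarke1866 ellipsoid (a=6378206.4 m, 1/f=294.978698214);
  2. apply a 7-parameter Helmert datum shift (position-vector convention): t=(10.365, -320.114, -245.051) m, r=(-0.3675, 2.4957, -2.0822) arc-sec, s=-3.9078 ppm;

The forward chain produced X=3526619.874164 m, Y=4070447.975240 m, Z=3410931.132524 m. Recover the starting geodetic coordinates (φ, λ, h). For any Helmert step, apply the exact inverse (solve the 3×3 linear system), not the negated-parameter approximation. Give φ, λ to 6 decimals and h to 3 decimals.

start: X=3526619.8742, Y=4070447.9752, Z=3410931.1325 m
→ Helmert⁻¹: X=3526540.9222, Y=4070813.5190, Z=3411239.4361
→ geod (Bowring, a=6378206.400): φ=32.52475100°, λ=49.09765500°, h=3315.9280 m

φ=32.524751°, λ=49.097655°, h=3315.928 m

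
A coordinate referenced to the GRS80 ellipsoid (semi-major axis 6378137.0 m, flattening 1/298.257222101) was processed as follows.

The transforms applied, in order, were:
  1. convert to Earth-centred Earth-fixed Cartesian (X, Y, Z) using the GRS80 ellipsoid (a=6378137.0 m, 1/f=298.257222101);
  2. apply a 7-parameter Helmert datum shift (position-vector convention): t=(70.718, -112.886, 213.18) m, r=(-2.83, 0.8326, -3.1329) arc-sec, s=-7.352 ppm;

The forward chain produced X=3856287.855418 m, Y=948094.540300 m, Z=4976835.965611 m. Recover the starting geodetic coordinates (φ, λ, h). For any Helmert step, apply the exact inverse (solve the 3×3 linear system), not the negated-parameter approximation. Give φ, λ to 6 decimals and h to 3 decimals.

φ=51.599811°, λ=13.814410°, h=1812.108 m

start: X=3856287.8554, Y=948094.5403, Z=4976835.9656 m
→ Helmert⁻¹: X=3856210.9978, Y=948204.6872, Z=4976687.9494
→ geod (Bowring, a=6378137.000): φ=51.59981100°, λ=13.81441000°, h=1812.1080 m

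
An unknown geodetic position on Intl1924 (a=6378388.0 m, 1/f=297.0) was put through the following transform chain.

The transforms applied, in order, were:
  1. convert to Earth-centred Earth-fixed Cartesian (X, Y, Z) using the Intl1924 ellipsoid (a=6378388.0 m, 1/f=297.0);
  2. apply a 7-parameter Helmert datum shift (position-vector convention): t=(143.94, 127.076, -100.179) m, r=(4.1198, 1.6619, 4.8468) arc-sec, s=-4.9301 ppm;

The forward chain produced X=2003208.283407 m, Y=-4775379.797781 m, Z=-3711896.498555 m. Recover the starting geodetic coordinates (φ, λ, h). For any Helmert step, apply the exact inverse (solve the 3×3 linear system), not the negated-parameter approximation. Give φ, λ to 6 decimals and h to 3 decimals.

φ=-35.813348°, λ=-67.245970°, h=389.502 m

start: X=2003208.2834, Y=-4775379.7978, Z=-3711896.4986 m
→ Helmert⁻¹: X=2002991.9064, Y=-4775651.6190, Z=-3711703.0950
→ geod (Bowring, a=6378388.000): φ=-35.81334800°, λ=-67.24597000°, h=389.5020 m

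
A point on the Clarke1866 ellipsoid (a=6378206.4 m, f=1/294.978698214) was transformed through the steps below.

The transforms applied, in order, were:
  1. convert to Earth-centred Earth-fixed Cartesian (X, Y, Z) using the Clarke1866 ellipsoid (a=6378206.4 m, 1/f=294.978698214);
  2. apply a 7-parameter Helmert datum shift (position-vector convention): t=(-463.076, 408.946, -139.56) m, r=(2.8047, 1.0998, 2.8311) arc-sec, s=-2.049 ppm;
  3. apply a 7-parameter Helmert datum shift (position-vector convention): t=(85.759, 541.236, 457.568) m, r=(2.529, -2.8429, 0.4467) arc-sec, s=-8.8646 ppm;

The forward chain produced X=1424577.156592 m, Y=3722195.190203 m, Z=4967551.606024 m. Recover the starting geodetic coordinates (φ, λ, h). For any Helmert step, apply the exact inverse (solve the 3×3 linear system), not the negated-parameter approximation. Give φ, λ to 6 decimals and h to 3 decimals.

start: X=1424577.1566, Y=3722195.1902, Z=4967551.6060 m
→ Helmert⁻¹: X=1424580.5453, Y=3721744.7613, Z=4967072.8030
→ Helmert⁻¹: X=1425071.1345, Y=3721391.4220, Z=4967179.5374
→ geod (Bowring, a=6378206.400): φ=51.45138000°, λ=69.04613800°, h=3056.3070 m

φ=51.451380°, λ=69.046138°, h=3056.307 m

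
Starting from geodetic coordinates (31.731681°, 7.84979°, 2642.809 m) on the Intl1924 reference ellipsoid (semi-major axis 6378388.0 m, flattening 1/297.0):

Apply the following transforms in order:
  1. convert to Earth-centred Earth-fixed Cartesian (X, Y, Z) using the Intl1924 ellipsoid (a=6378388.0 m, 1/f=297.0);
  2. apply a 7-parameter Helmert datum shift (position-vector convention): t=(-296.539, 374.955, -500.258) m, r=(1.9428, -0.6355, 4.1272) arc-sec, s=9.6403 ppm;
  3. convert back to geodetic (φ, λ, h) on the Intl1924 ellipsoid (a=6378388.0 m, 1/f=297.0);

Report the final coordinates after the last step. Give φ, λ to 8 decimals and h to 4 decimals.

φ=31.72924283°, λ=7.85496798°, h=2234.9741 m

start: φ=31.731681°, λ=7.849790°, h=2642.809 m
→ ECEF (a=6378388.000, f=1/297.0): X=5381345.4635, Y=741917.3376, Z=3336602.4317
→ Helmert 7p (PV): X=5381075.6768, Y=742375.6949, Z=3336157.9078
→ geod (Bowring, a=6378388.000): φ=31.72924283°, λ=7.85496798°, h=2234.9741 m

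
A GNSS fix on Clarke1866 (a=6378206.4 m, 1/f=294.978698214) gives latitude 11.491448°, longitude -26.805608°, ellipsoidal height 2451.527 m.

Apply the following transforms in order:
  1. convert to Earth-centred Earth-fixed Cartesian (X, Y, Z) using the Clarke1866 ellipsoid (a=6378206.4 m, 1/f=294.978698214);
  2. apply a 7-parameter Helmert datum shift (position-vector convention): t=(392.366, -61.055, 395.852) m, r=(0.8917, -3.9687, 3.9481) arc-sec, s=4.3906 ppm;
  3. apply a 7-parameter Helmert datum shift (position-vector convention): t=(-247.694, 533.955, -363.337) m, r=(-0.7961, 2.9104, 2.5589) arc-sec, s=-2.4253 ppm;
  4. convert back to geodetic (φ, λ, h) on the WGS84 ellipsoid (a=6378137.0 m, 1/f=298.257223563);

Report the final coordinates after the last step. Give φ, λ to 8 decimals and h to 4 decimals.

φ=11.49130223°, λ=-26.79936699°, h=2448.1552 m

start: φ=11.491448°, λ=-26.805608°, h=2451.527 m
→ ECEF (a=6378206.400, f=1/294.978698214): X=5581593.1941, Y=-2820151.3514, Z=1262734.0964
→ Helmert 7p (PV): X=5582039.7511, Y=-2820123.4101, Z=1263230.6956
→ Helmert 7p (PV): X=5581831.3292, Y=-2819508.4899, Z=1262796.4169
→ geod (Bowring, a=6378137.000): φ=11.49130223°, λ=-26.79936699°, h=2448.1552 m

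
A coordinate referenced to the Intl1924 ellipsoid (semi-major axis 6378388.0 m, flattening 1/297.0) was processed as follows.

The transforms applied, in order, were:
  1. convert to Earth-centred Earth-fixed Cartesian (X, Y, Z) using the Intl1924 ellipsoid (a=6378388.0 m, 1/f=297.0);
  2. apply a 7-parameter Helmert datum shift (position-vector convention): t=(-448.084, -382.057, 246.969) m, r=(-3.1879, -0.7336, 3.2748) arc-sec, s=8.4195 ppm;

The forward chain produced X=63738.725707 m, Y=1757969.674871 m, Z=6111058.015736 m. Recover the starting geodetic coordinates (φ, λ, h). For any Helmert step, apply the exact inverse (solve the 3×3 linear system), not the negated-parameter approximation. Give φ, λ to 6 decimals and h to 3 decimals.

φ=74.040316°, λ=87.907676°, h=480.817 m

start: X=63738.7257, Y=1757969.6749, Z=6111058.0157 m
→ Helmert⁻¹: X=64235.9179, Y=1758241.4632, Z=6110786.5430
→ geod (Bowring, a=6378388.000): φ=74.04031600°, λ=87.90767600°, h=480.8170 m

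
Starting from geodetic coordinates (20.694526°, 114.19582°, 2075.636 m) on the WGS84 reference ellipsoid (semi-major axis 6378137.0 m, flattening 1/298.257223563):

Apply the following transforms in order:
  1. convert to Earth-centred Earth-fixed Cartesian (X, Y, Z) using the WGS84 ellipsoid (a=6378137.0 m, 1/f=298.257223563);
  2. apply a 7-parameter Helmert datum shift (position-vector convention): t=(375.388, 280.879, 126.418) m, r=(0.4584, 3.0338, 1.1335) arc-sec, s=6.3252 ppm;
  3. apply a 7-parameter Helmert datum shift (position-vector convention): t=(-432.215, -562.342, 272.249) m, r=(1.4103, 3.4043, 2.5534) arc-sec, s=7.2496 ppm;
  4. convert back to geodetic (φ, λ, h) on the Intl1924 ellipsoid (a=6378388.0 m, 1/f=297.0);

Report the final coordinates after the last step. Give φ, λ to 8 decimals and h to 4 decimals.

φ=20.70039335°, λ=114.19791624°, h=1845.4239 m

start: φ=20.694526°, λ=114.195820°, h=2075.636 m
→ ECEF (a=6378137.000, f=1/298.257223563): X=-2447270.6709, Y=5446486.8776, Z=2240522.1375
→ Helmert 7p (PV): X=-2446907.7385, Y=5446783.7787, Z=2240710.8269
→ Helmert 7p (PV): X=-2447388.1380, Y=5446215.3120, Z=2241076.9472
→ geod (Bowring, a=6378388.000): φ=20.70039335°, λ=114.19791624°, h=1845.4239 m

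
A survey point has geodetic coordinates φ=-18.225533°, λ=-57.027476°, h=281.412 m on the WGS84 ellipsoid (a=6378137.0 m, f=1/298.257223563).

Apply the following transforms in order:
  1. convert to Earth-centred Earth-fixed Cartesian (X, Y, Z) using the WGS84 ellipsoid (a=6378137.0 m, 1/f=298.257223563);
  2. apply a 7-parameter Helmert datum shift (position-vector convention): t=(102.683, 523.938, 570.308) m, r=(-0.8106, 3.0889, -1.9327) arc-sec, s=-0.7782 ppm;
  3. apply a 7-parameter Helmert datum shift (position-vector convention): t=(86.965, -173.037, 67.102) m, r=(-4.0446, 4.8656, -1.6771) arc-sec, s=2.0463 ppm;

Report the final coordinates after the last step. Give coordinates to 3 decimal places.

start: φ=-18.225533°, λ=-57.027476°, h=281.412 m
→ ECEF (a=6378137.000, f=1/298.257223563): X=3298300.9911, Y=-5084274.2427, Z=-1982197.8705
→ Helmert 7p (PV): X=3298323.7836, Y=-5083785.0430, Z=-1981655.4327
→ Helmert 7p (PV): X=3298329.4170, Y=-5084034.1590, Z=-1981570.5034

X=3298329.417 m, Y=-5084034.159 m, Z=-1981570.503 m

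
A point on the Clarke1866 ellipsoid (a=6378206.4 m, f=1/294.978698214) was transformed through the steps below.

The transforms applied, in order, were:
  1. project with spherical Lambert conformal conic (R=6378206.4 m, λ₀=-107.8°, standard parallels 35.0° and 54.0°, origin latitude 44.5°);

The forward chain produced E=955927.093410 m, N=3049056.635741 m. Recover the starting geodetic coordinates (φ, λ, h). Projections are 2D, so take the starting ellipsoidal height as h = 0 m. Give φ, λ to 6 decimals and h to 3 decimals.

start: E=955927.0934, N=3049056.6357 m
→ lcc⁻¹: φ=70.03636900°, λ=-85.00586100°

φ=70.036369°, λ=-85.005861°, h=0.000 m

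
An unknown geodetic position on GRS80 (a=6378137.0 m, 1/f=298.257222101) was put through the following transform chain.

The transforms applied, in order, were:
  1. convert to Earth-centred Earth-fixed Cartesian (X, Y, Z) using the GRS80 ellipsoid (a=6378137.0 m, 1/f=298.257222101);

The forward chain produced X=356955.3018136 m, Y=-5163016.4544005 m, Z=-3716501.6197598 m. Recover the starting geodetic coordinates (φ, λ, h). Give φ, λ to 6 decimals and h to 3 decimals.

φ=-35.865290°, λ=-86.045037°, h=704.467 m

start: X=356955.3018, Y=-5163016.4544, Z=-3716501.6198 m
→ geod (Bowring, a=6378137.000): φ=-35.86529000°, λ=-86.04503700°, h=704.4670 m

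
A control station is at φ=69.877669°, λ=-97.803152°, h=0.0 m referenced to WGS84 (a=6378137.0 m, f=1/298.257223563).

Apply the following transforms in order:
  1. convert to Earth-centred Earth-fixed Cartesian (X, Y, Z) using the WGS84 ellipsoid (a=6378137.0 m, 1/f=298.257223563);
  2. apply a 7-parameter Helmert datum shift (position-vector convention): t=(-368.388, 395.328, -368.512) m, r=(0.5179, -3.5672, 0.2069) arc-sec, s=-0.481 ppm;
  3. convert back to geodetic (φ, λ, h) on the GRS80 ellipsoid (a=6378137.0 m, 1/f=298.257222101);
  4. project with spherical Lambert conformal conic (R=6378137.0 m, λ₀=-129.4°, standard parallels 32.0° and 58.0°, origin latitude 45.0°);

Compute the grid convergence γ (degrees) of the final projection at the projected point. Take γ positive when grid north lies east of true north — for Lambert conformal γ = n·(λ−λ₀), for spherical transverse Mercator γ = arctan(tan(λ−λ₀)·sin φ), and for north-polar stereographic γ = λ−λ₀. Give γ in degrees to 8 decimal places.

22.53116179

start: φ=69.877669°, λ=-97.803152°, h=0.000 m
→ ECEF (a=6378137.000, f=1/298.257223563): X=-298795.5898, Y=-2180368.9203, Z=5966358.6347
→ Helmert 7p (PV): X=-299264.8308, Y=-2179987.8239, Z=5965976.6109
→ geod (Bowring, a=6378137.000): φ=69.87913215°, λ=-97.81660442°, h=-466.6576 m
→ into lcc (λ₀=-129.4°): φ=69.87913215°, λ−λ₀=31.58339558°
convergence γ = 22.53116179°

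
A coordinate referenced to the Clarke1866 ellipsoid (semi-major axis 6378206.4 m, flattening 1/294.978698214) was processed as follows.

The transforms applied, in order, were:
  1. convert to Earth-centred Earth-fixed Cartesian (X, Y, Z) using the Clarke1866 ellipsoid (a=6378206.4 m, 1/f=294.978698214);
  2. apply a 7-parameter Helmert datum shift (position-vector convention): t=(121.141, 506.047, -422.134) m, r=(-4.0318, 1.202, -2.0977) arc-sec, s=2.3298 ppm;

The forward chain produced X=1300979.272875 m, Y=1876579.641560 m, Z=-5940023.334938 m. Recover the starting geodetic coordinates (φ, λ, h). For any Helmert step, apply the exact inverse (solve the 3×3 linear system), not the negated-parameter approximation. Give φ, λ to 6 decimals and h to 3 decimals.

φ=-69.103957°, λ=55.264323°, h=3864.155 m

start: X=1300979.2729, Y=1876579.6416, Z=-5940023.3349 m
→ Helmert⁻¹: X=1300870.6328, Y=1876198.5520, Z=-5939543.1086
→ geod (Bowring, a=6378206.400): φ=-69.10395700°, λ=55.26432300°, h=3864.1550 m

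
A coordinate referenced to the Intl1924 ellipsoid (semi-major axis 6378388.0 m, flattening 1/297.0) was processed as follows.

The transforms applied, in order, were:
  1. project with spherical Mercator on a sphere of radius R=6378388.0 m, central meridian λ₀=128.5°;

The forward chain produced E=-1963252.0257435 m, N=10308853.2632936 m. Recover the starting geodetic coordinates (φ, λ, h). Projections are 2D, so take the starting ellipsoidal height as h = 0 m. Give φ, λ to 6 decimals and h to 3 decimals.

start: E=-1963252.0257, N=10308853.2633 m
→ merc⁻¹: φ=67.52903800°, λ=110.86450100°

φ=67.529038°, λ=110.864501°, h=0.000 m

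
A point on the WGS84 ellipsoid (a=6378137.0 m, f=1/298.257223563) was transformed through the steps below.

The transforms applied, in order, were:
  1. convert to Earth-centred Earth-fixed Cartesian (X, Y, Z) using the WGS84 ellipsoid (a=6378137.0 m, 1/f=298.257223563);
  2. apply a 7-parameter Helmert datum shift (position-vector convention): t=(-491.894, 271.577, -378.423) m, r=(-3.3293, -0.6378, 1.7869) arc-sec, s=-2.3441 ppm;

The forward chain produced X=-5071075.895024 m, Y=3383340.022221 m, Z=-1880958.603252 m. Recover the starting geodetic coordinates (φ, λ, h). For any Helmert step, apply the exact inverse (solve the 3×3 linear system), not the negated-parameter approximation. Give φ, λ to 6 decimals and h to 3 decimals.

start: X=-5071075.8950, Y=3383340.0222, Z=-1880958.6033 m
→ Helmert⁻¹: X=-5070572.3931, Y=3383150.6557, Z=-1880514.3025
→ geod (Bowring, a=6378137.000): φ=-17.25382700°, λ=146.28827600°, h=2816.6370 m

φ=-17.253827°, λ=146.288276°, h=2816.637 m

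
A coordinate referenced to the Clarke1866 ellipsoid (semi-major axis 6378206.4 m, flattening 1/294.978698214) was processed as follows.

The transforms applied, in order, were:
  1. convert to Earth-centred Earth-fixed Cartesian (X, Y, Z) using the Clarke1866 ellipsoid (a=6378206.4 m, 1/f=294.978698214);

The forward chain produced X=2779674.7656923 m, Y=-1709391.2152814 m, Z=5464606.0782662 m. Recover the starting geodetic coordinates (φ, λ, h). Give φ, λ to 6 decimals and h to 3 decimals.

φ=59.327168°, λ=-31.589889°, h=2542.048 m

start: X=2779674.7657, Y=-1709391.2153, Z=5464606.0783 m
→ geod (Bowring, a=6378206.400): φ=59.32716800°, λ=-31.58988900°, h=2542.0480 m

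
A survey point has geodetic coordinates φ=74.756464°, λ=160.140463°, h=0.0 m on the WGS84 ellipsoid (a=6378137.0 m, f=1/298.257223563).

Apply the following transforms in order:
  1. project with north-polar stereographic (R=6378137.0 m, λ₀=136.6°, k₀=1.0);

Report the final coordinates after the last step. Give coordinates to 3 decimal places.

E=681763.334 m, N=-1564925.136 m

start: φ=74.756464°, λ=160.140463°, h=0.000 m
→ stereo (R=6378137.0, λ₀=136.6°): E=681763.3341, N=-1564925.1361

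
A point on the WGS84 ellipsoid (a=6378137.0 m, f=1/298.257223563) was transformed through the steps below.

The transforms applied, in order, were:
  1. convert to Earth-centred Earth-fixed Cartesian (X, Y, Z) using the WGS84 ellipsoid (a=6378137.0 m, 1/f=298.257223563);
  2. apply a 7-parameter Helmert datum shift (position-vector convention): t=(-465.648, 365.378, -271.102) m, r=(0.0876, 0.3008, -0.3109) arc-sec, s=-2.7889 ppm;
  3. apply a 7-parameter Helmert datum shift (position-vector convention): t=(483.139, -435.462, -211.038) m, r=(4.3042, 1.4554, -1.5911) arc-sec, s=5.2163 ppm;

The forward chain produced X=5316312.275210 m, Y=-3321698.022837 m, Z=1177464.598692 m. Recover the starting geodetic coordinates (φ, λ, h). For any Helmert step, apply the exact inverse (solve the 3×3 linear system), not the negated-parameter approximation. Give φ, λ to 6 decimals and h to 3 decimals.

φ=10.713484°, λ=-31.996522°, h=962.880 m

start: X=5316312.2752, Y=-3321698.0228, Z=1177464.5987 m
→ Helmert⁻¹: X=5315818.7162, Y=-3321179.6536, Z=1177776.3061
→ Helmert⁻¹: X=5316302.4793, Y=-3321545.7816, Z=1178059.8571
→ geod (Bowring, a=6378137.000): φ=10.71348400°, λ=-31.99652200°, h=962.8800 m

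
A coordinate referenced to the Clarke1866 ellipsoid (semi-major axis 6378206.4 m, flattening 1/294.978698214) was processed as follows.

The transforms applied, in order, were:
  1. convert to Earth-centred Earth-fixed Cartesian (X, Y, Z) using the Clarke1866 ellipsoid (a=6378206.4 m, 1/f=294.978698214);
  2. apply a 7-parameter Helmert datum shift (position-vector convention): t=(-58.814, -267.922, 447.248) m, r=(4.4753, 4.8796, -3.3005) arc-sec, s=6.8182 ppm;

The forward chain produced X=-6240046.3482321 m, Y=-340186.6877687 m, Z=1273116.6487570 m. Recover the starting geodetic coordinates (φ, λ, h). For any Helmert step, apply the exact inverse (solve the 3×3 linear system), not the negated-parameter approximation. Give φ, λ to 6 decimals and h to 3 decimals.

start: X=-6240046.3482, Y=-340186.6878, Z=1273116.6488 m
→ Helmert⁻¹: X=-6239969.6528, Y=-339988.6859, Z=1272520.4814
→ geod (Bowring, a=6378206.400): φ=11.58601600°, λ=-176.88128700°, h=128.5680 m

φ=11.586016°, λ=-176.881287°, h=128.568 m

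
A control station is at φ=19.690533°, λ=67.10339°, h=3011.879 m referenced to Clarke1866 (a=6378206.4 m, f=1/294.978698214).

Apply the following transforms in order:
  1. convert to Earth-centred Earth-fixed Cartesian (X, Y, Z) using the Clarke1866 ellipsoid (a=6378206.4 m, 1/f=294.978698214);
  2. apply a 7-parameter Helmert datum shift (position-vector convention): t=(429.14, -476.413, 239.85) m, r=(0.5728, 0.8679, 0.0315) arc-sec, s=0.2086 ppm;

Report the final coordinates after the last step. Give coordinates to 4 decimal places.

start: φ=19.690533°, λ=67.103390°, h=3011.879 m
→ ECEF (a=6378206.400, f=1/294.978698214): X=2338460.2911, Y=5536824.7207, Z=2136360.0047
→ Helmert 7p (PV): X=2338898.0625, Y=5536343.8871, Z=2136605.8366

X=2338898.0625 m, Y=5536343.8871 m, Z=2136605.8366 m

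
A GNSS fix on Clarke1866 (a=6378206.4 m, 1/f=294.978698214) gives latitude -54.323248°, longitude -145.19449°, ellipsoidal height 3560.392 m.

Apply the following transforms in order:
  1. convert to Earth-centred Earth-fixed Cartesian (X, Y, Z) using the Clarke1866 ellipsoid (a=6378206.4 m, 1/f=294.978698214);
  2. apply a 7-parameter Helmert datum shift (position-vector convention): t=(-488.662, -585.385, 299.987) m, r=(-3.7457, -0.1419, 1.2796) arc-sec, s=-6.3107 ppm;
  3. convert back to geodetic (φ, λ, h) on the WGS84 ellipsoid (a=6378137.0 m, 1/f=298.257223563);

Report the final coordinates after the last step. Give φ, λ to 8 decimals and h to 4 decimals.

φ=-54.31372813°, λ=-145.18982396°, h=3617.8839 m

start: φ=-54.323248°, λ=-145.194490°, h=3560.392 m
→ ECEF (a=6378206.400, f=1/294.978698214): X=-3062891.9062, Y=-2129202.1933, Z=-5160499.7353
→ Helmert 7p (PV): X=-3063344.4803, Y=-2129886.8550, Z=-5160130.6236
→ geod (Bowring, a=6378137.000): φ=-54.31372813°, λ=-145.18982396°, h=3617.8839 m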